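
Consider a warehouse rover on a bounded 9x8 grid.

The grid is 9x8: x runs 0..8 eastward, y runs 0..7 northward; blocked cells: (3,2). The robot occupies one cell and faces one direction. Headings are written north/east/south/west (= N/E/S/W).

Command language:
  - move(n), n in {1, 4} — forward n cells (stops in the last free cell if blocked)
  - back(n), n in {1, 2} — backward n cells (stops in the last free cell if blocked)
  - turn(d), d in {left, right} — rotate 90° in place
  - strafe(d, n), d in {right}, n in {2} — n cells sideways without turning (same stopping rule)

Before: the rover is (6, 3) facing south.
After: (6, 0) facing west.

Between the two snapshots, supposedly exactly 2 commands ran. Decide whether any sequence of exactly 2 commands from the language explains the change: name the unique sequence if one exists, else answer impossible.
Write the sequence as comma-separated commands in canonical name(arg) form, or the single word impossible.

key: move(4) runs into the grid edge before its full distance
from: (6, 3) facing south
t=1 move(4) ⇒ (6, 0) facing south
t=2 turn(right) ⇒ (6, 0) facing west
uniquely the one of 49 2-step routes that fits.

move(4), turn(right)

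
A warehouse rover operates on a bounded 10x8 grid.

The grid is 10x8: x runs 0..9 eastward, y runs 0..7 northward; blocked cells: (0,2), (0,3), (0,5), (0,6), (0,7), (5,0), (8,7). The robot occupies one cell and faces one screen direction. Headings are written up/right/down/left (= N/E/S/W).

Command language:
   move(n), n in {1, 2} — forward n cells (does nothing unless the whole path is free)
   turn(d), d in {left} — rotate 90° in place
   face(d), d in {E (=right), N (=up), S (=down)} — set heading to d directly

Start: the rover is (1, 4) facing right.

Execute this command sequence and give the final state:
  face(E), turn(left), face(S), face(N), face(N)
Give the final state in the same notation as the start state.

from: (1, 4) facing right
1. face(E) → (1, 4) facing right
2. turn(left) → (1, 4) facing up
3. face(S) → (1, 4) facing down
4. face(N) → (1, 4) facing up
5. face(N) → (1, 4) facing up

(1, 4) facing up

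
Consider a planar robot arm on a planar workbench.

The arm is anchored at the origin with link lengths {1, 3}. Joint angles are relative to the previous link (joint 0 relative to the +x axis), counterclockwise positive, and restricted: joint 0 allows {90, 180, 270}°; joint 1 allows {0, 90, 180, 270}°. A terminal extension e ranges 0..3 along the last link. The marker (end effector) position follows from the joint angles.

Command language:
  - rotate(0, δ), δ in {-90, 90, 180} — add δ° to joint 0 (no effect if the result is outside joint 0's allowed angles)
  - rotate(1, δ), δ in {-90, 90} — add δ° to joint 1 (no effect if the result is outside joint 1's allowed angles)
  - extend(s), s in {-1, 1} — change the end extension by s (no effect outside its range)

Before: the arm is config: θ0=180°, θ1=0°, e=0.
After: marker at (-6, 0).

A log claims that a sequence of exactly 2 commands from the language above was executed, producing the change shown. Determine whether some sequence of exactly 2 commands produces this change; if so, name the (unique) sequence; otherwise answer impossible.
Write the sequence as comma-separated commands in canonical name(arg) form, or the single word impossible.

initial: config: θ0=180°, θ1=0°, e=0
[1] after extend(1): config: θ0=180°, θ1=0°, e=1
[2] after extend(1): config: θ0=180°, θ1=0°, e=2
no other 2-command option fits: unique.

extend(1), extend(1)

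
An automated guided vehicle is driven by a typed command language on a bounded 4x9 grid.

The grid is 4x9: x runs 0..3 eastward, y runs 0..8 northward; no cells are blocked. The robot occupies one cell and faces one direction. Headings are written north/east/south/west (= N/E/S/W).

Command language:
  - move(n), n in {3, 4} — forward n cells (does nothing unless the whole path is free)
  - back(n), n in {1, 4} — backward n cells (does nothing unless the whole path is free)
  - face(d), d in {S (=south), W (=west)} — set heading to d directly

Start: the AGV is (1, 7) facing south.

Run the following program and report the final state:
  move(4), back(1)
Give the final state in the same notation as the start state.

from: (1, 7) facing south
t=1 move(4) ⇒ (1, 3) facing south
t=2 back(1) ⇒ (1, 4) facing south

(1, 4) facing south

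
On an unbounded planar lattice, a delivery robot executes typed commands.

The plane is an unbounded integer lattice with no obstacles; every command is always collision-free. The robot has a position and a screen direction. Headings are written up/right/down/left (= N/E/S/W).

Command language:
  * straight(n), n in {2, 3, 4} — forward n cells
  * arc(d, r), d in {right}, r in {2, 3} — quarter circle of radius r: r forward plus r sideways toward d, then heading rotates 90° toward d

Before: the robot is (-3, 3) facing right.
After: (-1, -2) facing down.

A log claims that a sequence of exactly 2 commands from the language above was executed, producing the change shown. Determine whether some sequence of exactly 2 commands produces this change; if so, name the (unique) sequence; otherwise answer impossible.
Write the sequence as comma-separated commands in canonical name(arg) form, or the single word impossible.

arc(right, 2), straight(3)

key: cell and facing (now S) both changed — the 2 commands mix motion and turning
initial: (-3, 3) facing right
t=1 arc(right, 2) ⇒ (-1, 1) facing down
t=2 straight(3) ⇒ (-1, -2) facing down
no other 2-command option fits: unique.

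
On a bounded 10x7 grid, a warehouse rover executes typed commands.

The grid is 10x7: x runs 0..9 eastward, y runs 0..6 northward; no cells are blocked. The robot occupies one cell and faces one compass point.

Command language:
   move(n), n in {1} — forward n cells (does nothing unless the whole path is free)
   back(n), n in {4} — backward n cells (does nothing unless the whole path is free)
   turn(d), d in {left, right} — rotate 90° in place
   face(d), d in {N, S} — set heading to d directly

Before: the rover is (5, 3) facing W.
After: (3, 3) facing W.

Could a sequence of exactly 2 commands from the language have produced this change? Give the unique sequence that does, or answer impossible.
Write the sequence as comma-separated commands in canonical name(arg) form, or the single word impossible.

move(1), move(1)

key: still facing W at the end — nothing in the sequence rotates
initial: (5, 3) facing W
step 1 (move(1)): (4, 3) facing W
step 2 (move(1)): (3, 3) facing W
no other 2-command option fits: unique.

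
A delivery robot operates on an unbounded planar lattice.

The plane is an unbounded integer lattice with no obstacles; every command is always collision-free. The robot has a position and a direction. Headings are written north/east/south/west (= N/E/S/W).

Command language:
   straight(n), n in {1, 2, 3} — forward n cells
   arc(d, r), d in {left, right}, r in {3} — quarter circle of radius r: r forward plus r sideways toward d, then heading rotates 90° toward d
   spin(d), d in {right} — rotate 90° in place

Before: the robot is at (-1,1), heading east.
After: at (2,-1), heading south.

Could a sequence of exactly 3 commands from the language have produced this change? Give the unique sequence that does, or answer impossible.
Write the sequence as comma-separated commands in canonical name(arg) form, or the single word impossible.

key: running straight(2) before straight(3) would end elsewhere — order is forced
initial: at (-1,1), heading east
1. straight(3) → at (2,1), heading east
2. spin(right) → at (2,1), heading south
3. straight(2) → at (2,-1), heading south
all 216 alternatives checked — unique.

straight(3), spin(right), straight(2)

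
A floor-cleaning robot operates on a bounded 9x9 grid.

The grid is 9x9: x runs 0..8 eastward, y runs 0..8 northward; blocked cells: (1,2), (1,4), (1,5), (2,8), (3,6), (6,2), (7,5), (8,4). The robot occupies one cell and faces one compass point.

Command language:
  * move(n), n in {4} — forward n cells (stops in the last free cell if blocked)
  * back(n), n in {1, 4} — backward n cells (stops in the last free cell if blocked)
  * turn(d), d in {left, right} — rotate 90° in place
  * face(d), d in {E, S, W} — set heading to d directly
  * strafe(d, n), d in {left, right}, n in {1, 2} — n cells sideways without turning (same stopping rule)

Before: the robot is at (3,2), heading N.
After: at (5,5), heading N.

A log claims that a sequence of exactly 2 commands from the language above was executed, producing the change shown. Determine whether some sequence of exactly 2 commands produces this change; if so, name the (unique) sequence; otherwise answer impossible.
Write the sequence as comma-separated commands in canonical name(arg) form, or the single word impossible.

key: move(4) is stopped early by the blocked cell at (3,6)
start: at (3,2), heading N
step 1 (move(4)): at (3,5), heading N
step 2 (strafe(right, 2)): at (5,5), heading N
no rival 2-sequence matches.

move(4), strafe(right, 2)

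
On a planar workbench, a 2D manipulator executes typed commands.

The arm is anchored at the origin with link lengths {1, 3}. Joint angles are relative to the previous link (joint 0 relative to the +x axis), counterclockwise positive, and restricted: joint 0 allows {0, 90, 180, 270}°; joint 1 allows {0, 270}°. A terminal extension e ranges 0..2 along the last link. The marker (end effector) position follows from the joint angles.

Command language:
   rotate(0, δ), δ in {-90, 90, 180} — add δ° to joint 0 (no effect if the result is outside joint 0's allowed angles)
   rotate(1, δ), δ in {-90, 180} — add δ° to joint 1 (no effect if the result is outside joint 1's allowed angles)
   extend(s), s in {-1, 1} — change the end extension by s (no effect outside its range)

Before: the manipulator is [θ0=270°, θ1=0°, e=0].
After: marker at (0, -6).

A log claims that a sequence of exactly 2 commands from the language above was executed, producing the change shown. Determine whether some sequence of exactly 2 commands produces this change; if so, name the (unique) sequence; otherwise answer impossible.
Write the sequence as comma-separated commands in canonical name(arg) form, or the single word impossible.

extend(1), extend(1)

initial: [θ0=270°, θ1=0°, e=0]
[1] after extend(1): [θ0=270°, θ1=0°, e=1]
[2] after extend(1): [θ0=270°, θ1=0°, e=2]
all 49 alternatives checked — unique.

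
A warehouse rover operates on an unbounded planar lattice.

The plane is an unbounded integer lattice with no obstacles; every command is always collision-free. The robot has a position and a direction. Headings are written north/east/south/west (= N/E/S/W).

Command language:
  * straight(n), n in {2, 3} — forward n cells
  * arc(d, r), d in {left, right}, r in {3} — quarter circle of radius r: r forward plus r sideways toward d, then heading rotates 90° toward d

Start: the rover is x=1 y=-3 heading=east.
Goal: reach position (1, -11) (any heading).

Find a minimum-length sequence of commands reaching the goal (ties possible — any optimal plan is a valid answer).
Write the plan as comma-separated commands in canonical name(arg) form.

arc(right, 3), straight(2), arc(right, 3)

t0: x=1 y=-3 heading=east
1. arc(right, 3) → x=4 y=-6 heading=south
2. straight(2) → x=4 y=-8 heading=south
3. arc(right, 3) → x=1 y=-11 heading=west
minimal: 3 command(s), checked below 3.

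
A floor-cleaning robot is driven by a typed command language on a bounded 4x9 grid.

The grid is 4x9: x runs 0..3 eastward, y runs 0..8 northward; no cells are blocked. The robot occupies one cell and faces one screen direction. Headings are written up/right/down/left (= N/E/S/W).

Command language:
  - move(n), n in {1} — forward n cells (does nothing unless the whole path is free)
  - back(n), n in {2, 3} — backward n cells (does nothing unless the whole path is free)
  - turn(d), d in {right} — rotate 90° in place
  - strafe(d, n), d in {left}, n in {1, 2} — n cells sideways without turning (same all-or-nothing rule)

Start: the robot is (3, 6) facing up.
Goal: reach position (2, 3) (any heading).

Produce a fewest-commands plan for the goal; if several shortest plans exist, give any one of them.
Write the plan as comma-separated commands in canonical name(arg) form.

initial: (3, 6) facing up
[1] after back(3): (3, 3) facing up
[2] after strafe(left, 1): (2, 3) facing up
minimal: 2 command(s), checked below 2.

back(3), strafe(left, 1)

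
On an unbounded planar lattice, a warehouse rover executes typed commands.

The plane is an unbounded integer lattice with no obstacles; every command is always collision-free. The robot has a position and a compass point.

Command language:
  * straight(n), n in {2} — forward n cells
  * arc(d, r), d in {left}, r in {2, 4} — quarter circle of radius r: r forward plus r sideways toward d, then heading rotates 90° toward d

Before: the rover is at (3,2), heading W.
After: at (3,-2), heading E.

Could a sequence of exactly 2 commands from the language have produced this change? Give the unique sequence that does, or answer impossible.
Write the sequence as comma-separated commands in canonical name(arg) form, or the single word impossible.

key: position moved to (3,-2) AND the heading swung to E — translation plus rotation needed
initial: at (3,2), heading W
step 1 (arc(left, 2)): at (1,0), heading S
step 2 (arc(left, 2)): at (3,-2), heading E
no rival 2-sequence matches.

arc(left, 2), arc(left, 2)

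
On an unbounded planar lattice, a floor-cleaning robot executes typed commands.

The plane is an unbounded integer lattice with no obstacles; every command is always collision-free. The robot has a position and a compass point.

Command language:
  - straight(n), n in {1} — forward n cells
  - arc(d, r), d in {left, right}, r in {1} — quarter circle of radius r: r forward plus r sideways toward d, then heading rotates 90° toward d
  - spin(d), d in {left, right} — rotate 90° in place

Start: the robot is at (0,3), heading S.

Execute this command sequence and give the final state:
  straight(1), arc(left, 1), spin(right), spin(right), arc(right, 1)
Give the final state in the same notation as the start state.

at (0,2), heading N

start: at (0,3), heading S
step 1 (straight(1)): at (0,2), heading S
step 2 (arc(left, 1)): at (1,1), heading E
step 3 (spin(right)): at (1,1), heading S
step 4 (spin(right)): at (1,1), heading W
step 5 (arc(right, 1)): at (0,2), heading N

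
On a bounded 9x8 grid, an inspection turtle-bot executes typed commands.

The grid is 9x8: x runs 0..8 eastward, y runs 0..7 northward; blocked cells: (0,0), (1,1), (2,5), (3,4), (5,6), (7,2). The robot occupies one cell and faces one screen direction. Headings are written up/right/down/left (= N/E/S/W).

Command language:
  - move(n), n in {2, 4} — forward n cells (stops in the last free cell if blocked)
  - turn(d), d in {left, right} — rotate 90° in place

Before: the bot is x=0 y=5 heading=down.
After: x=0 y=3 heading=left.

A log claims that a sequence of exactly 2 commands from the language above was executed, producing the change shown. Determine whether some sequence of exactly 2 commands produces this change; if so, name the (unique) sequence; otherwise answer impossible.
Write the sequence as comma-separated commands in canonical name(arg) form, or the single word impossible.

move(2), turn(right)

key: position moved to (0,3) AND the heading swung to W — translation plus rotation needed
t0: x=0 y=5 heading=down
1. move(2) → x=0 y=3 heading=down
2. turn(right) → x=0 y=3 heading=left
no other 2-command option fits: unique.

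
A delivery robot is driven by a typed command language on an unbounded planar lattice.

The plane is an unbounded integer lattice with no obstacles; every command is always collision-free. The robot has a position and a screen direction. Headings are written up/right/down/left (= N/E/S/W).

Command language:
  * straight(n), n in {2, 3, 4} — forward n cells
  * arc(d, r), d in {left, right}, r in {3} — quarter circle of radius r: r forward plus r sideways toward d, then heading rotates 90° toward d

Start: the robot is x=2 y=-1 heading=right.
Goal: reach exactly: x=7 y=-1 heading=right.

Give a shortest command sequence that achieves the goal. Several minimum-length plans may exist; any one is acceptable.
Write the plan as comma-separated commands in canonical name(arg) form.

from: x=2 y=-1 heading=right
[1] after straight(3): x=5 y=-1 heading=right
[2] after straight(2): x=7 y=-1 heading=right
shorter routes all fall short; 2 is best.

straight(3), straight(2)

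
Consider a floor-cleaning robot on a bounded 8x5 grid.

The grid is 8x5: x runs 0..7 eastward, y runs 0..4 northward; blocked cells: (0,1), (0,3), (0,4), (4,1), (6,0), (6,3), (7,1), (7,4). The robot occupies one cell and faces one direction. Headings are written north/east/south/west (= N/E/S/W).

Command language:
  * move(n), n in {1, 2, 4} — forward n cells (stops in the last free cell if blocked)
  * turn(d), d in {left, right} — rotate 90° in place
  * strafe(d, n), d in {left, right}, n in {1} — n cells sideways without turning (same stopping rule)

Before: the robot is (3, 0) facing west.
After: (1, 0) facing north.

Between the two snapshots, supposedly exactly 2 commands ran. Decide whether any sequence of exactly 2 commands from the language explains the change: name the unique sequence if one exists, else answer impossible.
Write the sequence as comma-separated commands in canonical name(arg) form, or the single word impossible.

move(2), turn(right)

key: running turn(right) before move(2) would end elsewhere — order is forced
t0: (3, 0) facing west
t=1 move(2) ⇒ (1, 0) facing west
t=2 turn(right) ⇒ (1, 0) facing north
all 49 alternatives checked — unique.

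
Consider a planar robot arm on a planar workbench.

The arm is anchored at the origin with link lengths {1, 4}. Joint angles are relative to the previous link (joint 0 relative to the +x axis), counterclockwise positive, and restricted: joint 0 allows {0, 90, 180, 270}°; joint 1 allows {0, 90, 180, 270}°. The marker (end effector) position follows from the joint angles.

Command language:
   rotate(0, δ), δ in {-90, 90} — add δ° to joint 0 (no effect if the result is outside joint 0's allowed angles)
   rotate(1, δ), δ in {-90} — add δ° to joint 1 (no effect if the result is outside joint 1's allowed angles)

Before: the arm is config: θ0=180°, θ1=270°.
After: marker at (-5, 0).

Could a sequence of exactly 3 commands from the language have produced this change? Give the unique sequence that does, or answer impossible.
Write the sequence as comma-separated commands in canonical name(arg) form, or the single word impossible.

from: config: θ0=180°, θ1=270°
step 1 (rotate(1, -90)): config: θ0=180°, θ1=180°
step 2 (rotate(1, -90)): config: θ0=180°, θ1=90°
step 3 (rotate(1, -90)): config: θ0=180°, θ1=0°
all 27 alternatives checked — unique.

rotate(1, -90), rotate(1, -90), rotate(1, -90)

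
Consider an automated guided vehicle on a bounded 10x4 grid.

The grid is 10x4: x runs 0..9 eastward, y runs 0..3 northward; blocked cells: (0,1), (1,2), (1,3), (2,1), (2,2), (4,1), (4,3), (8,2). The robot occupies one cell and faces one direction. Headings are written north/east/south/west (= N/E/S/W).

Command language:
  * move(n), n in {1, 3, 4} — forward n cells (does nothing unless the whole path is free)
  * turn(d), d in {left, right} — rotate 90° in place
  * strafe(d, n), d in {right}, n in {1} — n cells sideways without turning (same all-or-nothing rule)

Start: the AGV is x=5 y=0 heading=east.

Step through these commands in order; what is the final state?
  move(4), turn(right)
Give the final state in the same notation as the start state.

from: x=5 y=0 heading=east
[1] after move(4): x=9 y=0 heading=east
[2] after turn(right): x=9 y=0 heading=south

x=9 y=0 heading=south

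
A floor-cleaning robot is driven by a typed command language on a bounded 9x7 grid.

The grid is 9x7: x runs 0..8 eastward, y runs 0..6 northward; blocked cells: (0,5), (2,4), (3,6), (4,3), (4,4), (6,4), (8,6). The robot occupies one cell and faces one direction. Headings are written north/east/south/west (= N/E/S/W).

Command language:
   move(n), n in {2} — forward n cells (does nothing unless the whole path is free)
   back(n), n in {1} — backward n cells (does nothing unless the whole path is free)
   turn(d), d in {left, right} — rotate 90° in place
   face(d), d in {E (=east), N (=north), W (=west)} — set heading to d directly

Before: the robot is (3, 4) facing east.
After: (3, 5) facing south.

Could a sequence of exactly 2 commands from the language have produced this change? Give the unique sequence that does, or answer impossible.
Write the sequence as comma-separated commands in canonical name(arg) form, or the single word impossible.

key: position moved to (3,5) AND the heading swung to S — translation plus rotation needed
initial: (3, 4) facing east
[1] after turn(right): (3, 4) facing south
[2] after back(1): (3, 5) facing south
all 49 alternatives checked — unique.

turn(right), back(1)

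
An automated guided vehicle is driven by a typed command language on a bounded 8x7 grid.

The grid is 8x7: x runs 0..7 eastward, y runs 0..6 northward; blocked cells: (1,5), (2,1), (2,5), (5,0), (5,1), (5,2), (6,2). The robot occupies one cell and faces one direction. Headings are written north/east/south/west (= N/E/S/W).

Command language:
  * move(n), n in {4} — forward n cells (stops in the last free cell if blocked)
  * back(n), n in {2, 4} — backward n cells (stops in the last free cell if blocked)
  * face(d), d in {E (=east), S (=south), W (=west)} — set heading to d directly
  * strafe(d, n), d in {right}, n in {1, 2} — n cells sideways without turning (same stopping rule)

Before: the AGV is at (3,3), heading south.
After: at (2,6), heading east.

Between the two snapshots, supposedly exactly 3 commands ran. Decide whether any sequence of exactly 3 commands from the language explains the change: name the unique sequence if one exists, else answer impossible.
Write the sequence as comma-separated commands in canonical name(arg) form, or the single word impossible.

back(4), strafe(right, 1), face(E)

key: cell and facing (now E) both changed — the 3 commands mix motion and turning
begin: at (3,3), heading south
step 1 (back(4)): at (3,6), heading south
step 2 (strafe(right, 1)): at (2,6), heading south
step 3 (face(E)): at (2,6), heading east
no other 3-command option fits: unique.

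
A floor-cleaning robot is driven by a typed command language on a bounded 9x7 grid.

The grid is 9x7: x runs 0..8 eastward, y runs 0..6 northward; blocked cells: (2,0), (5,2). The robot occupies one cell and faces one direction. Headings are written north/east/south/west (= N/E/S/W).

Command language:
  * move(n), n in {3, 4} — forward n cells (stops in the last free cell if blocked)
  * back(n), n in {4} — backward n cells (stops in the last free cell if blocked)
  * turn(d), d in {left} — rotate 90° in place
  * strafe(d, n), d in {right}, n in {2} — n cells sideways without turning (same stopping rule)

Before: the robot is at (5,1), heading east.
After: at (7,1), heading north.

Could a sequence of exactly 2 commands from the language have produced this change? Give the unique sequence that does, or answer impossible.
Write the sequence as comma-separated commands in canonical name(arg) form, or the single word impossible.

turn(left), strafe(right, 2)

key: cell and facing (now N) both changed — the 2 commands mix motion and turning
initial: at (5,1), heading east
step 1 (turn(left)): at (5,1), heading north
step 2 (strafe(right, 2)): at (7,1), heading north
all 25 alternatives checked — unique.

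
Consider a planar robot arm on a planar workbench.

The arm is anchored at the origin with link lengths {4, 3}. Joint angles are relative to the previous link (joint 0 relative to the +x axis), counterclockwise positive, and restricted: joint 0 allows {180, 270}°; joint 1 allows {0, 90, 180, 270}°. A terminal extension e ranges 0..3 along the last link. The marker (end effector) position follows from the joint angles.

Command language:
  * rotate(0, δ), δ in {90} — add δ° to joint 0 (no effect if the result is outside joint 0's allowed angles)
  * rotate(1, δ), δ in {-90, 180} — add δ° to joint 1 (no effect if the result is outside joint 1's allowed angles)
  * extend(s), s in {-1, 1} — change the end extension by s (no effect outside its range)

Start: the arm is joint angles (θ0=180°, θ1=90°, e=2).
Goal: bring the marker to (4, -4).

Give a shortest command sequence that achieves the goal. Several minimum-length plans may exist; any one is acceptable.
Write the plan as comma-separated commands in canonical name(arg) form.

extend(-1), rotate(0, 90)

begin: joint angles (θ0=180°, θ1=90°, e=2)
step 1 (extend(-1)): joint angles (θ0=180°, θ1=90°, e=1)
step 2 (rotate(0, 90)): joint angles (θ0=270°, θ1=90°, e=1)
no 1-step plan works, so 2 is optimal.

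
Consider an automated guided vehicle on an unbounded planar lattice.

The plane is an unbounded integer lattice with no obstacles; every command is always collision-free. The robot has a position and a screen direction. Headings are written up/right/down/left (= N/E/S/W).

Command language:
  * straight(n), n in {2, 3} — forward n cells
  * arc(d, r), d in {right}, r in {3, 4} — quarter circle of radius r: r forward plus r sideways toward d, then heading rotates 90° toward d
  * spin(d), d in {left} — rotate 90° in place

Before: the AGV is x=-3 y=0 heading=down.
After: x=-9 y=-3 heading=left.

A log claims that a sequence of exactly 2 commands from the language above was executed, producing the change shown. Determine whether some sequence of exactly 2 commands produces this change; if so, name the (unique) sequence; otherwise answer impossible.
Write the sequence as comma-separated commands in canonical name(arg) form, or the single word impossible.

key: order matters: swapping arc(right, 3) and straight(3) lands elsewhere
start: x=-3 y=0 heading=down
step 1 (arc(right, 3)): x=-6 y=-3 heading=left
step 2 (straight(3)): x=-9 y=-3 heading=left
no rival 2-sequence matches.

arc(right, 3), straight(3)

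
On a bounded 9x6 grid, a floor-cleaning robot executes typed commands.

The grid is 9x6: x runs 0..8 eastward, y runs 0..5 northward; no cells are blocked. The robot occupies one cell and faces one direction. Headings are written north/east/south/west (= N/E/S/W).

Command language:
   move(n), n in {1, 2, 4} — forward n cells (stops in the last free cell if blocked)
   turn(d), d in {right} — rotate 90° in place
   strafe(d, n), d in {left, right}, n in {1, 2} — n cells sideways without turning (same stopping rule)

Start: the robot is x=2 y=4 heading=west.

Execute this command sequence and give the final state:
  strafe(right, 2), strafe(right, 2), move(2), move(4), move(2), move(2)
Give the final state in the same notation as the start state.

t0: x=2 y=4 heading=west
[1] after strafe(right, 2): x=2 y=5 heading=west
[2] after strafe(right, 2): x=2 y=5 heading=west
[3] after move(2): x=0 y=5 heading=west
[4] after move(4): x=0 y=5 heading=west
[5] after move(2): x=0 y=5 heading=west
[6] after move(2): x=0 y=5 heading=west

x=0 y=5 heading=west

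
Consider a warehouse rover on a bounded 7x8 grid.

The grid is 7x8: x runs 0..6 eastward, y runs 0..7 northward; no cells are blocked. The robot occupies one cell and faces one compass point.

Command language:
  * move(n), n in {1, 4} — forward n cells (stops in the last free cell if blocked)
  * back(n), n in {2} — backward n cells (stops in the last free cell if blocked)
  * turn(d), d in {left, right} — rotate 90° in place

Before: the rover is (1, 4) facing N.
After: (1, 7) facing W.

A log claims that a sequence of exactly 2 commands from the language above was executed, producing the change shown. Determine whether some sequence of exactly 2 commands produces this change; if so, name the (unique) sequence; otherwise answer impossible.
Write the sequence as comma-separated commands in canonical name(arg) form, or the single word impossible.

move(4), turn(left)

key: order matters: swapping move(4) and turn(left) lands elsewhere
begin: (1, 4) facing N
[1] after move(4): (1, 7) facing N
[2] after turn(left): (1, 7) facing W
no other 2-command option fits: unique.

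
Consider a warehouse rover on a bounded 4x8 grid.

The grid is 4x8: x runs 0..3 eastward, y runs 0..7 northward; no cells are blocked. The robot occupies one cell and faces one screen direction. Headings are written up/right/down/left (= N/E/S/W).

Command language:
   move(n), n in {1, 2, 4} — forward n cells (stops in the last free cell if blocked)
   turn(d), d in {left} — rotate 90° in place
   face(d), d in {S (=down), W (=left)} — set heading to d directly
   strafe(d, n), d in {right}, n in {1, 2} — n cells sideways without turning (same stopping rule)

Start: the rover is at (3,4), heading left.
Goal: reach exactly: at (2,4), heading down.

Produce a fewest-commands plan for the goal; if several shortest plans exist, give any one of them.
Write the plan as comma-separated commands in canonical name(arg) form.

initial: at (3,4), heading left
step 1 (move(1)): at (2,4), heading left
step 2 (face(S)): at (2,4), heading down
no 1-step plan works, so 2 is optimal.

move(1), face(S)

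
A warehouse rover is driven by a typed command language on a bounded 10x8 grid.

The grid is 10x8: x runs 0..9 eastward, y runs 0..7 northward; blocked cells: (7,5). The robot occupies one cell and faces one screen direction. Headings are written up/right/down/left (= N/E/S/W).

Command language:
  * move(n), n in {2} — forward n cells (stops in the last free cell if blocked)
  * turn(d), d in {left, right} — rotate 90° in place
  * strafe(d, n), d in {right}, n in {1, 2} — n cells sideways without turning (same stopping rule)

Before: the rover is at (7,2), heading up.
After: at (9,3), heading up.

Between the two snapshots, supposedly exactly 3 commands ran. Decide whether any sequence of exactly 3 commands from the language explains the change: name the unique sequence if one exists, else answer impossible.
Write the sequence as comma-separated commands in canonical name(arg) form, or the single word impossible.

all 125 sequences checked — none match.

impossible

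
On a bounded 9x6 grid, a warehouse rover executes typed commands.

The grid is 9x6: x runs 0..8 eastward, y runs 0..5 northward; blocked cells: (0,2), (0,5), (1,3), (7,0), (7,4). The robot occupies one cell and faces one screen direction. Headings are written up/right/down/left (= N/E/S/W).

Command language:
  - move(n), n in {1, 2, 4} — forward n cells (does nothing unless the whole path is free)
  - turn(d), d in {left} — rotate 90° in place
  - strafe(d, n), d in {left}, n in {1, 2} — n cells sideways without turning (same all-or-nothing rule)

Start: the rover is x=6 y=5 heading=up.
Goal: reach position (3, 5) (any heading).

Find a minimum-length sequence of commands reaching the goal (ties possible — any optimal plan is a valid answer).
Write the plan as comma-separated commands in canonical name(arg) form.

start: x=6 y=5 heading=up
1. strafe(left, 1) → x=5 y=5 heading=up
2. strafe(left, 2) → x=3 y=5 heading=up
minimal: 2 command(s), checked below 2.

strafe(left, 1), strafe(left, 2)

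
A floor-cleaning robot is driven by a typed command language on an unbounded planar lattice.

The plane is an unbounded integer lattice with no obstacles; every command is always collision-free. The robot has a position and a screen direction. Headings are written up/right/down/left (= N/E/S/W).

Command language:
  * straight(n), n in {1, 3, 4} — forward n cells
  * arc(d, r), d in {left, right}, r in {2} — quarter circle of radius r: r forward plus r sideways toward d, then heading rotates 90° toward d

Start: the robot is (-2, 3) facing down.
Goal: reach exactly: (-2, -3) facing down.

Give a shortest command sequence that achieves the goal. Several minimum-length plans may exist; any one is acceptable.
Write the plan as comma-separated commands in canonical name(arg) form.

straight(3), straight(3)

t0: (-2, 3) facing down
[1] after straight(3): (-2, 0) facing down
[2] after straight(3): (-2, -3) facing down
shorter routes all fall short; 2 is best.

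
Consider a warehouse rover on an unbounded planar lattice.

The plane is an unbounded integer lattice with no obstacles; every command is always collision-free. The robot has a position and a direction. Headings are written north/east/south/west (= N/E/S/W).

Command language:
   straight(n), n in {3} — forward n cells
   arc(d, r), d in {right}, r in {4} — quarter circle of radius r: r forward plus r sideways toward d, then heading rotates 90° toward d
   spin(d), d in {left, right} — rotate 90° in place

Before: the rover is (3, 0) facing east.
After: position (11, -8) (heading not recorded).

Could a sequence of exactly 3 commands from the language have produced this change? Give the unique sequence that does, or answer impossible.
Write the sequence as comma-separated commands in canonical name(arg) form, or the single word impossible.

arc(right, 4), spin(left), arc(right, 4)

from: (3, 0) facing east
1. arc(right, 4) → (7, -4) facing south
2. spin(left) → (7, -4) facing east
3. arc(right, 4) → (11, -8) facing south
all 64 alternatives checked — unique.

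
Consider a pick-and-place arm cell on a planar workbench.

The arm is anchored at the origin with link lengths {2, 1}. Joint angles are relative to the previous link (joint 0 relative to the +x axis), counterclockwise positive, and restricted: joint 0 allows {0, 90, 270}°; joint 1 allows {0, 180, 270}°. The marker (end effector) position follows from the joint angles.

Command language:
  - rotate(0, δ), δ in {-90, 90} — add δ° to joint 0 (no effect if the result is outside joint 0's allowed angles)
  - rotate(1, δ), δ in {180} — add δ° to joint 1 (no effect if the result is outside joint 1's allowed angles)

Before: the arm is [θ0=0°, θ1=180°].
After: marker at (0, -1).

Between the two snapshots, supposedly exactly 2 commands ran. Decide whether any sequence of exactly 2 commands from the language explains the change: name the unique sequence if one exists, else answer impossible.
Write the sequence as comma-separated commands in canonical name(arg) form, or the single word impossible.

rotate(0, -90), rotate(0, -90)

t0: [θ0=0°, θ1=180°]
t=1 rotate(0, -90) ⇒ [θ0=270°, θ1=180°]
t=2 rotate(0, -90) ⇒ [θ0=270°, θ1=180°]
no rival 2-sequence matches.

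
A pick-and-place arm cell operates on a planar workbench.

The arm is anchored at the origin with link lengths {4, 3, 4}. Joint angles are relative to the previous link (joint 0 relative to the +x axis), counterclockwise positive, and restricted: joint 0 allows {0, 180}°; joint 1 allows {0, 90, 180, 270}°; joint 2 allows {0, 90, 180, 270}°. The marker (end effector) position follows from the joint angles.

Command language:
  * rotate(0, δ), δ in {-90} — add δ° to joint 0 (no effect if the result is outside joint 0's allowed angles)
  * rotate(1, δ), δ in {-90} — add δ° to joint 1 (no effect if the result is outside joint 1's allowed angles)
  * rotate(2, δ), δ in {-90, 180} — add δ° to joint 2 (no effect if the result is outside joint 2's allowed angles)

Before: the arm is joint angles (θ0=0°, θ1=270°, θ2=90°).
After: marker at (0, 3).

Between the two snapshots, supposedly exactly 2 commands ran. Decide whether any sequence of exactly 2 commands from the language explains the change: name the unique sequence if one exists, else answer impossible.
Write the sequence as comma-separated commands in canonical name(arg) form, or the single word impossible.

rotate(1, -90), rotate(1, -90)

from: joint angles (θ0=0°, θ1=270°, θ2=90°)
[1] after rotate(1, -90): joint angles (θ0=0°, θ1=180°, θ2=90°)
[2] after rotate(1, -90): joint angles (θ0=0°, θ1=90°, θ2=90°)
uniquely the one of 16 2-step routes that fits.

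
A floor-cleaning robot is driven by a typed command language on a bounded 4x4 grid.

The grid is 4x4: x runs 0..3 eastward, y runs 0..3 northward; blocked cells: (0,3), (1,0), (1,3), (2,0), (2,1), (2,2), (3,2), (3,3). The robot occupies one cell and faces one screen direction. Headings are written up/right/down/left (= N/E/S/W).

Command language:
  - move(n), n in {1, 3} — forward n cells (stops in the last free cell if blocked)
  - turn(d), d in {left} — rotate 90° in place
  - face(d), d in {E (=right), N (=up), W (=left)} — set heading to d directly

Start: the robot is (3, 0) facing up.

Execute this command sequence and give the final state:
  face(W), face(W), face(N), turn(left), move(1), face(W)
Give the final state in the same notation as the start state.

t0: (3, 0) facing up
step 1 (face(W)): (3, 0) facing left
step 2 (face(W)): (3, 0) facing left
step 3 (face(N)): (3, 0) facing up
step 4 (turn(left)): (3, 0) facing left
step 5 (move(1)): (3, 0) facing left
step 6 (face(W)): (3, 0) facing left

(3, 0) facing left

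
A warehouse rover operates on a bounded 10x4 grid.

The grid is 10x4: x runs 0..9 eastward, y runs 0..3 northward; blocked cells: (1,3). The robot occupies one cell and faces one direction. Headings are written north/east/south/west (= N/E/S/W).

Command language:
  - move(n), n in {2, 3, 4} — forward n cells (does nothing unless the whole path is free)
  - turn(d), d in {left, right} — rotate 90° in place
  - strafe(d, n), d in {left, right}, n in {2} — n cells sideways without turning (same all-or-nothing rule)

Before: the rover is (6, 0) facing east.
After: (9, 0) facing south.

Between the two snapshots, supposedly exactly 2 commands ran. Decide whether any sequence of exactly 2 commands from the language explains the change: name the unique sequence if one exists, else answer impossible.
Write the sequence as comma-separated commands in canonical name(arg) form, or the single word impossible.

move(3), turn(right)

key: running turn(right) before move(3) would end elsewhere — order is forced
initial: (6, 0) facing east
step 1 (move(3)): (9, 0) facing east
step 2 (turn(right)): (9, 0) facing south
uniquely the one of 49 2-step routes that fits.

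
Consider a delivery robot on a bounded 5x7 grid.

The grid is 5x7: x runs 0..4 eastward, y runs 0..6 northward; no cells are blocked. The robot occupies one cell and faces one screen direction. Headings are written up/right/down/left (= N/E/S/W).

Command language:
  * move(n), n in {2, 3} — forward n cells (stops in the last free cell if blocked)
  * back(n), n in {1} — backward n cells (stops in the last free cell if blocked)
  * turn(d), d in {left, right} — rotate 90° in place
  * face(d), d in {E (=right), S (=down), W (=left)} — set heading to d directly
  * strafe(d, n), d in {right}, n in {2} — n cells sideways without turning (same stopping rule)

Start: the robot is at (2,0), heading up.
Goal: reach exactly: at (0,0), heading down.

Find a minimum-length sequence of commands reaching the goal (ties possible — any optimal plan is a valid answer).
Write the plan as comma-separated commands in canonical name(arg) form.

face(S), strafe(right, 2)

from: at (2,0), heading up
[1] after face(S): at (2,0), heading down
[2] after strafe(right, 2): at (0,0), heading down
minimal: 2 command(s), checked below 2.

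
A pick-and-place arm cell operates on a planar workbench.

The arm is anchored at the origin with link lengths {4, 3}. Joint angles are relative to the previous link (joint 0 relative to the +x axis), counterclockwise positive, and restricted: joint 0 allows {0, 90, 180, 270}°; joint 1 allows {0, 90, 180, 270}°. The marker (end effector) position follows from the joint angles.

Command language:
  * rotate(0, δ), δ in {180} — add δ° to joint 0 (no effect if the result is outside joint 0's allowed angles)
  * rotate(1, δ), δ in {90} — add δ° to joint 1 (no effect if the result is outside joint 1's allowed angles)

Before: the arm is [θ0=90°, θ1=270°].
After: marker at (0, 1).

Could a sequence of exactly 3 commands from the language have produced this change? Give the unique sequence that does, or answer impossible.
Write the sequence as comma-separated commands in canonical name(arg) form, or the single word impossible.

begin: [θ0=90°, θ1=270°]
1. rotate(1, 90) → [θ0=90°, θ1=0°]
2. rotate(1, 90) → [θ0=90°, θ1=90°]
3. rotate(1, 90) → [θ0=90°, θ1=180°]
uniquely the one of 8 3-step routes that fits.

rotate(1, 90), rotate(1, 90), rotate(1, 90)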